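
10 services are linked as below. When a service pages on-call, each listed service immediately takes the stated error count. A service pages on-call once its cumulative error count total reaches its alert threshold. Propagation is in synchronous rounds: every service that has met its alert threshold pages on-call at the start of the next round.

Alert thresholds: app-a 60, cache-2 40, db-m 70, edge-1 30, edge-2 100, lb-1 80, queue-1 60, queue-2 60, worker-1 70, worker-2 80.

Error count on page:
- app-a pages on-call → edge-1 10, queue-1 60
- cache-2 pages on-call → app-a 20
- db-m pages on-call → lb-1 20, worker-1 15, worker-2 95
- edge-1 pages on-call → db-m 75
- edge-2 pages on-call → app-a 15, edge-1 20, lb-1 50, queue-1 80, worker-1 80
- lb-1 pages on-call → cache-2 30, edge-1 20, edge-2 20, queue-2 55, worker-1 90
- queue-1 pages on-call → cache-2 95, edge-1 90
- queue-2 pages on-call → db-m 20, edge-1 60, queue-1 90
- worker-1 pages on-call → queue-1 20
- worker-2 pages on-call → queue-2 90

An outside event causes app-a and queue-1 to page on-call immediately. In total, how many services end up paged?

Round 1 — app-a, queue-1 page on-call (initial).
  cache-2: +95 → 95 ≥ 40
  edge-1: +10+90 → 100 ≥ 30
Round 2 — cache-2, edge-1 page on-call.
  db-m: +75 → 75 ≥ 70
Round 3 — db-m pages on-call.
  lb-1: +20 → 20 < 80
  worker-1: +15 → 15 < 70
  worker-2: +95 → 95 ≥ 80
Round 4 — worker-2 pages on-call.
  queue-2: +90 → 90 ≥ 60
Round 5 — queue-2 pages on-call.
No further pages.

7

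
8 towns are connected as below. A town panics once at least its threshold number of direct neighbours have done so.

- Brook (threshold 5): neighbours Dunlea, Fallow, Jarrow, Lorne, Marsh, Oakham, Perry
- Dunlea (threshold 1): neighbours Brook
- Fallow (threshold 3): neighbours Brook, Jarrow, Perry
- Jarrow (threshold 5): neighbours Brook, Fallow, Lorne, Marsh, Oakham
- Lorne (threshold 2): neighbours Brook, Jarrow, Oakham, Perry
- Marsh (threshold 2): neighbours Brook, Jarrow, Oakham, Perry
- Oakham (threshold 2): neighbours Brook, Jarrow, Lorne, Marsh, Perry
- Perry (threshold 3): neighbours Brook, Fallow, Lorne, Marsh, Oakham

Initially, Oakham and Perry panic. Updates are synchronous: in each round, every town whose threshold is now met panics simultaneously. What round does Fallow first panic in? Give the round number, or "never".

Round 1 — Oakham, Perry panic (initial).
Round 2 — checking thresholds:
  Brook: 2 of 7 neighbours < 5, holds.
  Fallow: 1 of 3 neighbours < 3, holds.
  Jarrow: 1 of 5 neighbours < 5, holds.
  Lorne: 2 of 4 neighbours ≥ 2, panics.
  Marsh: 2 of 4 neighbours ≥ 2, panics.
Round 3 — no new panics; cascade stops.

never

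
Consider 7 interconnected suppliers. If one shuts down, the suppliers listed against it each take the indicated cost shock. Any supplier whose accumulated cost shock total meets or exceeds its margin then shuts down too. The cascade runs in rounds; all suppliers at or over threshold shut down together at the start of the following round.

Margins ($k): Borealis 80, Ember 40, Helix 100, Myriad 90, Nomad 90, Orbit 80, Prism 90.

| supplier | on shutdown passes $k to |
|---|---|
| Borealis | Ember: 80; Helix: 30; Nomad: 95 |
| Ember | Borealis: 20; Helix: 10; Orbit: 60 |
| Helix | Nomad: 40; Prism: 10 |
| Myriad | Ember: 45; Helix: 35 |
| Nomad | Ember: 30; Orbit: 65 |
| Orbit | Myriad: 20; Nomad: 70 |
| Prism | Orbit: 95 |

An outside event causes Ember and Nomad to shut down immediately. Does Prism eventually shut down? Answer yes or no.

no

Round 1 — Ember, Nomad shut down (initial).
  Borealis: +20 → 20 < 80
  Helix: +10 → 10 < 100
  Orbit: +60+65 → 125 ≥ 80
Round 2 — Orbit shuts down.
  Myriad: +20 → 20 < 90
No further shutdowns.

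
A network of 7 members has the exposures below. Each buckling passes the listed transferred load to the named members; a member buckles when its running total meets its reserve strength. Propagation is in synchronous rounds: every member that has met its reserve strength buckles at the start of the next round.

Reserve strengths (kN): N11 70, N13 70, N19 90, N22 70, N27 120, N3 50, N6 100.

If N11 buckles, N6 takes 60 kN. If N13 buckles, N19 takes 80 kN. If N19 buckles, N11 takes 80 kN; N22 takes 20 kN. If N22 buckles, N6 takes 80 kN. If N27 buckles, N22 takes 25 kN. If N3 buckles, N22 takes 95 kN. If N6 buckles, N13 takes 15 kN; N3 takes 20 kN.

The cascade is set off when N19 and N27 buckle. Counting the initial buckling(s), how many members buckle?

Round 1 — N19, N27 buckle (initial).
  N11: +80 → 80 ≥ 70
  N22: +20+25 → 45 < 70
Round 2 — N11 buckles.
  N6: +60 → 60 < 100
No further bucklings.

3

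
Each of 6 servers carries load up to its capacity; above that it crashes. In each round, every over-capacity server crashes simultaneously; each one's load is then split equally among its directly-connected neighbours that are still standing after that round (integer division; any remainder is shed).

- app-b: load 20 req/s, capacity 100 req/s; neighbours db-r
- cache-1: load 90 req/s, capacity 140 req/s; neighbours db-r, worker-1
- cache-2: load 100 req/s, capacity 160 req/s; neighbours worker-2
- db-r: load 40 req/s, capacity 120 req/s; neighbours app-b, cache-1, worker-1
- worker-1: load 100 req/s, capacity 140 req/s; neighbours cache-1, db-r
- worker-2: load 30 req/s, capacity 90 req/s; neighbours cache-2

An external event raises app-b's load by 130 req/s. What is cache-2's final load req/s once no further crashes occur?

Round 1 — app-b at 150 > 100. app-b crashes.
  app-b sheds 150 req/s to db-r: 150 each.
    db-r: 40+150 = 190 > 120
Round 2 — db-r crashes.
  db-r sheds 190 req/s to cache-1, worker-1: 95 each.
    cache-1: 90+95 = 185 > 140
    worker-1: 100+95 = 195 > 140
Round 3 — cache-1, worker-1 crash.
  cache-1 sheds 185 req/s: no online neighbours, lost.
  worker-1 sheds 195 req/s: no online neighbours, lost.
No further crashes.

100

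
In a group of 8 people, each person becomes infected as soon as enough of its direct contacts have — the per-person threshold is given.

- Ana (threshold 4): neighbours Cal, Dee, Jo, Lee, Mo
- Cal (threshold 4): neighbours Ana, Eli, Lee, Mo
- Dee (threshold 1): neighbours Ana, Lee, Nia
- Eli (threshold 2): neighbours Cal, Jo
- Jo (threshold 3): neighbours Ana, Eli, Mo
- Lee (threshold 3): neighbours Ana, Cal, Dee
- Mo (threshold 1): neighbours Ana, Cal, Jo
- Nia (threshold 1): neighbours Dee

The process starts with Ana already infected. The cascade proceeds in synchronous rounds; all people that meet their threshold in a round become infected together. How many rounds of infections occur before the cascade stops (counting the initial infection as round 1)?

Round 1 — Ana becomes infected (initial).
Round 2 — checking thresholds:
  Cal: 1 of 4 neighbours < 4, not yet.
  Dee: 1 of 3 neighbours ≥ 1, becomes infected.
  Jo: 1 of 3 neighbours < 3, not yet.
  Lee: 1 of 3 neighbours < 3, not yet.
  Mo: 1 of 3 neighbours ≥ 1, becomes infected.
Round 3 — checking thresholds:
  Cal: 2 of 4 neighbours < 4, not yet.
  Jo: 2 of 3 neighbours < 3, not yet.
  Lee: 2 of 3 neighbours < 3, not yet.
  Nia: 1 of 1 neighbours ≥ 1, becomes infected.
Round 4 — no new infections; cascade stops.

3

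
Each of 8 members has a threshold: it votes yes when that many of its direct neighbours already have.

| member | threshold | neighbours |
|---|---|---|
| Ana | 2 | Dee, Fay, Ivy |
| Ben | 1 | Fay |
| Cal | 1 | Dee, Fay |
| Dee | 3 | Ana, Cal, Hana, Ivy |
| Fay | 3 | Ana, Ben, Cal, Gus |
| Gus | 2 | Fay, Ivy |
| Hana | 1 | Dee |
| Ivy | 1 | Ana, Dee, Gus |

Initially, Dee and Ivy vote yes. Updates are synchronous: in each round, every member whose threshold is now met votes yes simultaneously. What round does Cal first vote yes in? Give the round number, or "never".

Round 1 — Dee, Ivy vote yes (initial).
Round 2 — checking thresholds:
  Ana: 2 of 3 neighbours ≥ 2, votes yes.
  Cal: 1 of 2 neighbours ≥ 1, votes yes.
  Gus: 1 of 2 neighbours < 2, holds.
  Hana: 1 of 1 neighbours ≥ 1, votes yes.
Round 3 — no new yes votes; cascade stops.

2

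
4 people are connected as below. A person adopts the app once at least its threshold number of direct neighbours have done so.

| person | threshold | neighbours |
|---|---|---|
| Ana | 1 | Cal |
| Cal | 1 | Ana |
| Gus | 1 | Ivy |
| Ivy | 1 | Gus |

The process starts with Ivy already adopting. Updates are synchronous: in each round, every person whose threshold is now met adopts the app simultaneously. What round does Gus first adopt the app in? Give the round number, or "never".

2

Round 1 — Ivy adopts the app (initial).
Round 2 — checking thresholds:
  Gus: 1 of 1 neighbours ≥ 1, adopts the app.
Round 3 — no new adoptions; cascade stops.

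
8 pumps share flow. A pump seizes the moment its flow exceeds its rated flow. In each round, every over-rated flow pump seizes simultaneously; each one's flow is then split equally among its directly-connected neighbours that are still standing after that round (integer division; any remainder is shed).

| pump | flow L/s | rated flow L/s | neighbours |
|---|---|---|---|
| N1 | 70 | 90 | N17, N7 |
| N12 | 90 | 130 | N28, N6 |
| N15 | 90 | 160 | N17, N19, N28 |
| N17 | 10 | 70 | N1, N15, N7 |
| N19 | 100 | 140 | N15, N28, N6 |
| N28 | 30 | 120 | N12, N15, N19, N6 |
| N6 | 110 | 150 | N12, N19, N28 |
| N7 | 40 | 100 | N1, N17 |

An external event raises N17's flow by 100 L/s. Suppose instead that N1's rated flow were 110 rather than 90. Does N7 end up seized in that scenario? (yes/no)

With N1's rated flow at 110:
Round 1 — N17 at 110 > 70. N17 seizes.
  N17 sheds 110 L/s to N1, N15, N7: 36 each (2 lost).
    N1: 70+36 = 106 ≤ 110
    N15: 90+36 = 126 ≤ 160
    N7: 40+36 = 76 ≤ 100
No further seizures.

no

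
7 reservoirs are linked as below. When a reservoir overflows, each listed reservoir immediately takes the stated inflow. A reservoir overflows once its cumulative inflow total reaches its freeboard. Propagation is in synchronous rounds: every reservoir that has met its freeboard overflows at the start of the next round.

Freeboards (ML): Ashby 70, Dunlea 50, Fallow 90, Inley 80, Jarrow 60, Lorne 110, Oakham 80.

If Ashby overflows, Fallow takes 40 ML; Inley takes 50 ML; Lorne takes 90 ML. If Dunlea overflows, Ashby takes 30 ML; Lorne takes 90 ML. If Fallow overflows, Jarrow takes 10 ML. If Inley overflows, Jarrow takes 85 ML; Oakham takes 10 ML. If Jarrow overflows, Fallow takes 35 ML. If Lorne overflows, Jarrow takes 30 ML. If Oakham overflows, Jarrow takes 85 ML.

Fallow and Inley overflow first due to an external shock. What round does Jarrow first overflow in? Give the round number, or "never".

2

Round 1 — Fallow, Inley overflow (initial).
  Jarrow: +10+85 → 95 ≥ 60
  Oakham: +10 → 10 < 80
Round 2 — Jarrow overflows.
No further overflows.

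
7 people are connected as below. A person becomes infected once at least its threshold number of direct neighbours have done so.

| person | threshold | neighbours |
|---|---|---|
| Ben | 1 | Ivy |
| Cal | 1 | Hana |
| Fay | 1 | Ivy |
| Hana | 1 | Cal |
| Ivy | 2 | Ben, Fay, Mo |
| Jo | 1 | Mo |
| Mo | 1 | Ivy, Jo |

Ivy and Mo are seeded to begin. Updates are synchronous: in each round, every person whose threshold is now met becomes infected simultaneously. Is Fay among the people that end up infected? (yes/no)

yes

Round 1 — Ivy, Mo become infected (initial).
Round 2 — checking thresholds:
  Ben: 1 of 1 neighbours ≥ 1, becomes infected.
  Fay: 1 of 1 neighbours ≥ 1, becomes infected.
  Jo: 1 of 1 neighbours ≥ 1, becomes infected.
Round 3 — no new infections; cascade stops.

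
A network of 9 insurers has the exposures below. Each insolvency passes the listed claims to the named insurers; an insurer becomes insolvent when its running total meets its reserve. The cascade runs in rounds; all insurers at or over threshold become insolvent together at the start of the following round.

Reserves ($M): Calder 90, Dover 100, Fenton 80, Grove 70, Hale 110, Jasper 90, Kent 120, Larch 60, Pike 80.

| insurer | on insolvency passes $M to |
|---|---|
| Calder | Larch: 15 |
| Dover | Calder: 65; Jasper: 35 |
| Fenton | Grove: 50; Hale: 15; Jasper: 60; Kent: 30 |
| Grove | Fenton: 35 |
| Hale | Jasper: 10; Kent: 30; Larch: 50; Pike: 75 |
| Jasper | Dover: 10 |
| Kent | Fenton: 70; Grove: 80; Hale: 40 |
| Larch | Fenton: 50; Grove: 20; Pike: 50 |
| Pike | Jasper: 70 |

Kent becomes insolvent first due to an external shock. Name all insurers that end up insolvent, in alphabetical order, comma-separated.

Round 1 — Kent becomes insolvent (initial).
  Fenton: +70 → 70 < 80
  Grove: +80 → 80 ≥ 70
  Hale: +40 → 40 < 110
Round 2 — Grove becomes insolvent.
  Fenton: +35 → 105 ≥ 80
Round 3 — Fenton becomes insolvent.
  Hale: +15 → 55 < 110
  Jasper: +60 → 60 < 90
No further insolvencies.

Fenton, Grove, Kent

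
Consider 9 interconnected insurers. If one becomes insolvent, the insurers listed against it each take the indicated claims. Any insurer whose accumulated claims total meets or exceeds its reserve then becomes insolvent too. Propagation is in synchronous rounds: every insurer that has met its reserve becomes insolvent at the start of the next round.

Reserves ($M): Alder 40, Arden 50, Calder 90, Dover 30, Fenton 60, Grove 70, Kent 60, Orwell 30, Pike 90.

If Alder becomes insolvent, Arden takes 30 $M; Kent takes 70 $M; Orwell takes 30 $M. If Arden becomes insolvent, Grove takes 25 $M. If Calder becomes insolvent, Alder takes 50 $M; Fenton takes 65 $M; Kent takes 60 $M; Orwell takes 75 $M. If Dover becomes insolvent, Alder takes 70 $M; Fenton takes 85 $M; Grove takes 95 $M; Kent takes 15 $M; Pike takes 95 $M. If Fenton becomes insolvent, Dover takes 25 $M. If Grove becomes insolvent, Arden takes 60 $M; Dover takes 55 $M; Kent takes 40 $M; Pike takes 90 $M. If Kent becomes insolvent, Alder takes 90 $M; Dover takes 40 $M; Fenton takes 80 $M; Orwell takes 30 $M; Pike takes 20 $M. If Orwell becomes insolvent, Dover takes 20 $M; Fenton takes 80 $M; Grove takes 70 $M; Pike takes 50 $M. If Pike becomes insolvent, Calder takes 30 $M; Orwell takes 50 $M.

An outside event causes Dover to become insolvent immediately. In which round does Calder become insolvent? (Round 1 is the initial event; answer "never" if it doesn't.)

never

Round 1 — Dover becomes insolvent (initial).
  Alder: +70 → 70 ≥ 40
  Fenton: +85 → 85 ≥ 60
  Grove: +95 → 95 ≥ 70
  Kent: +15 → 15 < 60
  Pike: +95 → 95 ≥ 90
Round 2 — Alder, Fenton, Grove, Pike become insolvent.
  Arden: +30+60 → 90 ≥ 50
  Calder: +30 → 30 < 90
  Kent: +70+40 → 125 ≥ 60
  Orwell: +30+50 → 80 ≥ 30
Round 3 — Arden, Kent, Orwell become insolvent.
No further insolvencies.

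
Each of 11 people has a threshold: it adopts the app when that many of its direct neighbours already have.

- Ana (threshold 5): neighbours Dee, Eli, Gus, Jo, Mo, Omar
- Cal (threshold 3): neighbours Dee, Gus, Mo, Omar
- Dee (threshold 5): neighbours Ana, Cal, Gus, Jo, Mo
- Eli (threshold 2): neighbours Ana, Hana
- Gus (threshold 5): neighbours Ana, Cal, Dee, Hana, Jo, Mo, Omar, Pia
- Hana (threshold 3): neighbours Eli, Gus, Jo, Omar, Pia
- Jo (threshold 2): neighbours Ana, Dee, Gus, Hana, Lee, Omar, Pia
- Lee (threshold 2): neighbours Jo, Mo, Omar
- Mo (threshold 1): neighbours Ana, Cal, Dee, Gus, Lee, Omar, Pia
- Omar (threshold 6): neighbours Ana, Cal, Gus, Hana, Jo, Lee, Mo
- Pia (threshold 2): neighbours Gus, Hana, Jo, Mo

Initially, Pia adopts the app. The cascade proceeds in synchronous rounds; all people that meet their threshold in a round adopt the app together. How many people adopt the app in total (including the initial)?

Round 1 — Pia adopts the app (initial).
Round 2 — checking thresholds:
  Gus: 1 of 8 neighbours < 5, not yet.
  Hana: 1 of 5 neighbours < 3, not yet.
  Jo: 1 of 7 neighbours < 2, not yet.
  Mo: 1 of 7 neighbours ≥ 1, adopts the app.
Round 3 — no new adoptions; cascade stops.

2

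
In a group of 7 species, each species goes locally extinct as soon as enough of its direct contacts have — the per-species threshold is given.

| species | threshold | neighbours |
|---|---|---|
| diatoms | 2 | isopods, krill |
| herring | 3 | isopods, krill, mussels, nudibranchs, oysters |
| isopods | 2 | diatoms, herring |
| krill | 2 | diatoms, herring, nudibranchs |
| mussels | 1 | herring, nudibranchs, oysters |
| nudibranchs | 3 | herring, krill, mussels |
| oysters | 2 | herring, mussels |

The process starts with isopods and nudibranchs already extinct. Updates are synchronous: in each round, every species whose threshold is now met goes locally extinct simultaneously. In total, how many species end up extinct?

Round 1 — isopods, nudibranchs go locally extinct (initial).
Round 2 — checking thresholds:
  diatoms: 1 of 2 neighbours < 2, below threshold.
  herring: 2 of 5 neighbours < 3, below threshold.
  krill: 1 of 3 neighbours < 2, below threshold.
  mussels: 1 of 3 neighbours ≥ 1, goes locally extinct.
Round 3 — checking thresholds:
  diatoms: 1 of 2 neighbours < 2, below threshold.
  herring: 3 of 5 neighbours ≥ 3, goes locally extinct.
  krill: 1 of 3 neighbours < 2, below threshold.
  oysters: 1 of 2 neighbours < 2, below threshold.
Round 4 — checking thresholds:
  diatoms: 1 of 2 neighbours < 2, below threshold.
  krill: 2 of 3 neighbours ≥ 2, goes locally extinct.
  oysters: 2 of 2 neighbours ≥ 2, goes locally extinct.
Round 5 — checking thresholds:
  diatoms: 2 of 2 neighbours ≥ 2, goes locally extinct.
Round 6 — no new extinctions; cascade stops.

7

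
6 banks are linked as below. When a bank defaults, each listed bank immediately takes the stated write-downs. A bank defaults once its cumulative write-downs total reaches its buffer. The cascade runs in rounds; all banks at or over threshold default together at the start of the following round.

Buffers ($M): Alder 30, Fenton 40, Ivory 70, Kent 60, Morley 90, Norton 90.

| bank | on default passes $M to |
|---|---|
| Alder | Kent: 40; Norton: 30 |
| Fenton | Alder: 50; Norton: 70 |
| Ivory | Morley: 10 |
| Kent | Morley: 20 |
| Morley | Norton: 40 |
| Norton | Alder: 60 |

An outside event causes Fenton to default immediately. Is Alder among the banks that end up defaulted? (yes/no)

Round 1 — Fenton defaults (initial).
  Alder: +50 → 50 ≥ 30
  Norton: +70 → 70 < 90
Round 2 — Alder defaults.
  Kent: +40 → 40 < 60
  Norton: +30 → 100 ≥ 90
Round 3 — Norton defaults.
No further defaults.

yes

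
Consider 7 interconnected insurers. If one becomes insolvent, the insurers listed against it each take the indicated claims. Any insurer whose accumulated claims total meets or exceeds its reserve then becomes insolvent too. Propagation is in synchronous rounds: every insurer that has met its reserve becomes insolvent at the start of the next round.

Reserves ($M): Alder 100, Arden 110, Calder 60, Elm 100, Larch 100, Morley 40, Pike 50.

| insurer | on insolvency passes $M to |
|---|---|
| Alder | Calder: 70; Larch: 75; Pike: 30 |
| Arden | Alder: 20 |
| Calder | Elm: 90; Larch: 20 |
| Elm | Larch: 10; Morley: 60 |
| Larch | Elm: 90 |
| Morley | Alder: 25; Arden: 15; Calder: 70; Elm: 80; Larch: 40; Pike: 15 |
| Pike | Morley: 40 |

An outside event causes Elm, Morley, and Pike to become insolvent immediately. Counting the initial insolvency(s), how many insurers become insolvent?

4

Round 1 — Elm, Morley, Pike become insolvent (initial).
  Alder: +25 → 25 < 100
  Arden: +15 → 15 < 110
  Calder: +70 → 70 ≥ 60
  Larch: +10+40 → 50 < 100
Round 2 — Calder becomes insolvent.
  Larch: +20 → 70 < 100
No further insolvencies.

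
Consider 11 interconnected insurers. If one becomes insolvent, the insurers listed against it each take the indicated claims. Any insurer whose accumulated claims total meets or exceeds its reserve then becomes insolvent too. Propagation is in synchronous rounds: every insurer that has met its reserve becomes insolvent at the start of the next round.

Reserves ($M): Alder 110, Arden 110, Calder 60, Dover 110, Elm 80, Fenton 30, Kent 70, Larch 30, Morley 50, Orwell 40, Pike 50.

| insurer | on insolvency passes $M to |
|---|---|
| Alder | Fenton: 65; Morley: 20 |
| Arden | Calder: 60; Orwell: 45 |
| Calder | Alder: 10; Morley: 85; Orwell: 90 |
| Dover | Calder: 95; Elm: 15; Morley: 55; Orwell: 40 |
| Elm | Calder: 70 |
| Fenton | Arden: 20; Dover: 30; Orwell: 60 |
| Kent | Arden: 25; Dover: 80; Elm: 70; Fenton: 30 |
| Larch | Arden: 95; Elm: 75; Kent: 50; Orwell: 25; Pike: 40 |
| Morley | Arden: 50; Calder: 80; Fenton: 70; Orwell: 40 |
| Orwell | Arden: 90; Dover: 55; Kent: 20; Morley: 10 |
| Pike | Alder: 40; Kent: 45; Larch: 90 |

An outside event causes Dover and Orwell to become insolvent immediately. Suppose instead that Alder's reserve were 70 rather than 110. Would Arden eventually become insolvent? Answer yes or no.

With Alder's reserve at 70:
Round 1 — Dover, Orwell become insolvent (initial).
  Arden: +90 → 90 < 110
  Calder: +95 → 95 ≥ 60
  Elm: +15 → 15 < 80
  Kent: +20 → 20 < 70
  Morley: +55+10 → 65 ≥ 50
Round 2 — Calder, Morley become insolvent.
  Alder: +10 → 10 < 70
  Arden: +50 → 140 ≥ 110
  Fenton: +70 → 70 ≥ 30
Round 3 — Arden, Fenton become insolvent.
No further insolvencies.

yes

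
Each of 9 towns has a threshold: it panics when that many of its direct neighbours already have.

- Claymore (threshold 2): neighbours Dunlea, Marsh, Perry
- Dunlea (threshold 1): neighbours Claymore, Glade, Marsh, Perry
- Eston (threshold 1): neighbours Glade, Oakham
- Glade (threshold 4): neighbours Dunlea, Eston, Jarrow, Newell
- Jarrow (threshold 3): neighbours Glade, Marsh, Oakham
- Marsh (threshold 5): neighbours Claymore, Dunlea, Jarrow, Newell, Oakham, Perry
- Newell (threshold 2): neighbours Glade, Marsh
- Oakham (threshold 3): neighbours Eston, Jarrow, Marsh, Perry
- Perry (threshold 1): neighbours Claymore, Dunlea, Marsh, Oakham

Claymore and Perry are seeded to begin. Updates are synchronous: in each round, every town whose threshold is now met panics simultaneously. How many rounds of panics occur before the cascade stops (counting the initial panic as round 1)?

Round 1 — Claymore, Perry panic (initial).
Round 2 — checking thresholds:
  Dunlea: 2 of 4 neighbours ≥ 1, panics.
  Marsh: 2 of 6 neighbours < 5, not yet.
  Oakham: 1 of 4 neighbours < 3, not yet.
Round 3 — no new panics; cascade stops.

2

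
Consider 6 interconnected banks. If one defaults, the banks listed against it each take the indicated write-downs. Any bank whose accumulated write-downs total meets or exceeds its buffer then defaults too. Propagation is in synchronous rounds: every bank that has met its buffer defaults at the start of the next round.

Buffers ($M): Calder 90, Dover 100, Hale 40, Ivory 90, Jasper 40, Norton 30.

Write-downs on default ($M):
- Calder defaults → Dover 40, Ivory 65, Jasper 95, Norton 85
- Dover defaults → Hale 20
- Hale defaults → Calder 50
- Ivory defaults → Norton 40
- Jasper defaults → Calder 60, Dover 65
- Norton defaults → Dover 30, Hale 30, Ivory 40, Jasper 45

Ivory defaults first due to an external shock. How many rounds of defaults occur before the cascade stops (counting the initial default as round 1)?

3

Round 1 — Ivory defaults (initial).
  Norton: +40 → 40 ≥ 30
Round 2 — Norton defaults.
  Dover: +30 → 30 < 100
  Hale: +30 → 30 < 40
  Jasper: +45 → 45 ≥ 40
Round 3 — Jasper defaults.
  Calder: +60 → 60 < 90
  Dover: +65 → 95 < 100
No further defaults.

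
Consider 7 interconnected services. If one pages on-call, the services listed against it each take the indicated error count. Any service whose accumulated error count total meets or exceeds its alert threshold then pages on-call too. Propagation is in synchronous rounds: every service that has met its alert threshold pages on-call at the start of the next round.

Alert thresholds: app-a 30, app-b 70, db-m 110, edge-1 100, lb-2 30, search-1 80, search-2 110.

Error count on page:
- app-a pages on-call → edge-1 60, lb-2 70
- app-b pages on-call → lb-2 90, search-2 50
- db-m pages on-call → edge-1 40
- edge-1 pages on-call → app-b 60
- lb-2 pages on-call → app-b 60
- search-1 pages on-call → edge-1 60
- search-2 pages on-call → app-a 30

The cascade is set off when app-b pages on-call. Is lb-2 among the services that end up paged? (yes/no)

yes

Round 1 — app-b pages on-call (initial).
  lb-2: +90 → 90 ≥ 30
  search-2: +50 → 50 < 110
Round 2 — lb-2 pages on-call.
No further pages.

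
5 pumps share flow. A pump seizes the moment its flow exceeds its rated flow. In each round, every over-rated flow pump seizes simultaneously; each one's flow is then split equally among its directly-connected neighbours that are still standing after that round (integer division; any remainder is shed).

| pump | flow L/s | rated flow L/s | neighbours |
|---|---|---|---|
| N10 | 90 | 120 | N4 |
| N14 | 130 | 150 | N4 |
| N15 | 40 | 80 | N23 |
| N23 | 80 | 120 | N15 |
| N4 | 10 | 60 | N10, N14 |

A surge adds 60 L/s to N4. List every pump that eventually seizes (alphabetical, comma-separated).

N10, N14, N4

Round 1 — N4 at 70 > 60. N4 seizes.
  N4 sheds 70 L/s to N10, N14: 35 each.
    N10: 90+35 = 125 > 120
    N14: 130+35 = 165 > 150
Round 2 — N10, N14 seize.
  N10 sheds 125 L/s: no online neighbours, lost.
  N14 sheds 165 L/s: no online neighbours, lost.
No further seizures.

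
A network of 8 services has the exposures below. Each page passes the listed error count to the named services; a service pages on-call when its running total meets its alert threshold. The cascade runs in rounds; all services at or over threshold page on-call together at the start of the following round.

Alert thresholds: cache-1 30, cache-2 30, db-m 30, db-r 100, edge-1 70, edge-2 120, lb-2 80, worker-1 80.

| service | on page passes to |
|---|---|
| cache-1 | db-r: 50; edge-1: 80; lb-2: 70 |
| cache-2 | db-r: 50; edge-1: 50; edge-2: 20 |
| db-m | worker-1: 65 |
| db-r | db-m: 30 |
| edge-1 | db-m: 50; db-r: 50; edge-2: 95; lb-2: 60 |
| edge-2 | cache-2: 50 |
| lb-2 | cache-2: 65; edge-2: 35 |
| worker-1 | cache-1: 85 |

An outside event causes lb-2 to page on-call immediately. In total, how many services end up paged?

Round 1 — lb-2 pages on-call (initial).
  cache-2: +65 → 65 ≥ 30
  edge-2: +35 → 35 < 120
Round 2 — cache-2 pages on-call.
  db-r: +50 → 50 < 100
  edge-1: +50 → 50 < 70
  edge-2: +20 → 55 < 120
No further pages.

2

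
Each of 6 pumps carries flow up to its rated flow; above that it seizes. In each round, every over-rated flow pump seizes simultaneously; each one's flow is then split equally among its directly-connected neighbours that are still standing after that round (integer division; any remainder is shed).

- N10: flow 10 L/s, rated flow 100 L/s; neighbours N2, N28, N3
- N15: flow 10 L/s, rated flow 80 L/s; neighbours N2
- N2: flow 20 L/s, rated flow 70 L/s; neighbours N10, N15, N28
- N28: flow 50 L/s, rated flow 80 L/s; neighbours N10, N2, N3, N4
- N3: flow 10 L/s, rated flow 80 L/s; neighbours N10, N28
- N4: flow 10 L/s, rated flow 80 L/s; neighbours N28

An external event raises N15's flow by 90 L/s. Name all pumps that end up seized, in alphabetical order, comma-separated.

N10, N15, N2, N28, N3

Round 1 — N15 at 100 > 80. N15 seizes.
  N15 sheds 100 L/s to N2: 100 each.
    N2: 20+100 = 120 > 70
Round 2 — N2 seizes.
  N2 sheds 120 L/s to N10, N28: 60 each.
    N10: 10+60 = 70 ≤ 100
    N28: 50+60 = 110 > 80
Round 3 — N28 seizes.
  N28 sheds 110 L/s to N10, N3, N4: 36 each (2 lost).
    N10: 70+36 = 106 > 100
    N3: 10+36 = 46 ≤ 80
    N4: 10+36 = 46 ≤ 80
Round 4 — N10 seizes.
  N10 sheds 106 L/s to N3: 106 each.
    N3: 46+106 = 152 > 80
Round 5 — N3 seizes.
  N3 sheds 152 L/s: no online neighbours, lost.
No further seizures.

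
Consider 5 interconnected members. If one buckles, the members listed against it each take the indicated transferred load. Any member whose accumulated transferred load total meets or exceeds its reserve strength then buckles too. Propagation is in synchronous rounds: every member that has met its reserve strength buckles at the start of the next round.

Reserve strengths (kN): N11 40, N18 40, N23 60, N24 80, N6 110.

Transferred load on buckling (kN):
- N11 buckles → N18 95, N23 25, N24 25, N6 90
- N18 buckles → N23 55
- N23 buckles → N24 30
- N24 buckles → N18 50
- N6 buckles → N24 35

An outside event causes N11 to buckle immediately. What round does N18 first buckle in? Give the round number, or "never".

Round 1 — N11 buckles (initial).
  N18: +95 → 95 ≥ 40
  N23: +25 → 25 < 60
  N24: +25 → 25 < 80
  N6: +90 → 90 < 110
Round 2 — N18 buckles.
  N23: +55 → 80 ≥ 60
Round 3 — N23 buckles.
  N24: +30 → 55 < 80
No further bucklings.

2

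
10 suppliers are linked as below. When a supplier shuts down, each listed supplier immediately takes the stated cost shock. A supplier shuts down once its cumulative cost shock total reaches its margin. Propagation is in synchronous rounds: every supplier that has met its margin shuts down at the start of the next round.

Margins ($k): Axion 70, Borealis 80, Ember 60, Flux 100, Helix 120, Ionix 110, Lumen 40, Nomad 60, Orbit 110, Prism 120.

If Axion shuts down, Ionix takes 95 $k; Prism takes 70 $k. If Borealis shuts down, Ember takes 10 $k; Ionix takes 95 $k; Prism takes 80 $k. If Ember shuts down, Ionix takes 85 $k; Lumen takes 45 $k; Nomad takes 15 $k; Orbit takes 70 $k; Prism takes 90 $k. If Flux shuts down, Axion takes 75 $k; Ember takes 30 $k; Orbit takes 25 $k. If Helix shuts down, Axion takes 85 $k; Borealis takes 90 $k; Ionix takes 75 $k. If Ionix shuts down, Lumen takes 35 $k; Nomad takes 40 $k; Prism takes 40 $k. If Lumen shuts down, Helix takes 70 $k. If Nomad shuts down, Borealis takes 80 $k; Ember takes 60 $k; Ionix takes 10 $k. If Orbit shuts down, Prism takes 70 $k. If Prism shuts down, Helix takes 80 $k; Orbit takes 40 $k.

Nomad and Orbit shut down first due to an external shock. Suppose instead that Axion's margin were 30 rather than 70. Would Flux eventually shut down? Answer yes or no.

With Axion's margin at 30:
Round 1 — Nomad, Orbit shut down (initial).
  Borealis: +80 → 80 ≥ 80
  Ember: +60 → 60 ≥ 60
  Ionix: +10 → 10 < 110
  Prism: +70 → 70 < 120
Round 2 — Borealis, Ember shut down.
  Ionix: +95+85 → 190 ≥ 110
  Lumen: +45 → 45 ≥ 40
  Prism: +80+90 → 240 ≥ 120
Round 3 — Ionix, Lumen, Prism shut down.
  Helix: +70+80 → 150 ≥ 120
Round 4 — Helix shuts down.
  Axion: +85 → 85 ≥ 30
Round 5 — Axion shuts down.
No further shutdowns.

no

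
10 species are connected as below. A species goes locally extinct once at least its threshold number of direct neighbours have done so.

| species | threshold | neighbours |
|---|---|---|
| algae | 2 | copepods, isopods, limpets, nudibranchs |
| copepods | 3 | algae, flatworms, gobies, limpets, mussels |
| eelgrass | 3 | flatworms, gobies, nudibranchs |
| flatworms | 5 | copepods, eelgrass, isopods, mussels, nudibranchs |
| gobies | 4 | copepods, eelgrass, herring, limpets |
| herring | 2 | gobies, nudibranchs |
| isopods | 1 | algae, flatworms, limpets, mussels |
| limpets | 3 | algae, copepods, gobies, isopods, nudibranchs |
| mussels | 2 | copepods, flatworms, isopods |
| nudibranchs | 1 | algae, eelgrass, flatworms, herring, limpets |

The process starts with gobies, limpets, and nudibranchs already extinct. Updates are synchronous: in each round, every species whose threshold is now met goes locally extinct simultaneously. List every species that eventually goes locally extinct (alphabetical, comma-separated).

algae, copepods, gobies, herring, isopods, limpets, mussels, nudibranchs

Round 1 — gobies, limpets, nudibranchs go locally extinct (initial).
Round 2 — checking thresholds:
  algae: 2 of 4 neighbours ≥ 2, goes locally extinct.
  copepods: 2 of 5 neighbours < 3, not yet.
  eelgrass: 2 of 3 neighbours < 3, not yet.
  flatworms: 1 of 5 neighbours < 5, not yet.
  herring: 2 of 2 neighbours ≥ 2, goes locally extinct.
  isopods: 1 of 4 neighbours ≥ 1, goes locally extinct.
Round 3 — checking thresholds:
  copepods: 3 of 5 neighbours ≥ 3, goes locally extinct.
  eelgrass: 2 of 3 neighbours < 3, not yet.
  flatworms: 2 of 5 neighbours < 5, not yet.
  mussels: 1 of 3 neighbours < 2, not yet.
Round 4 — checking thresholds:
  eelgrass: 2 of 3 neighbours < 3, not yet.
  flatworms: 3 of 5 neighbours < 5, not yet.
  mussels: 2 of 3 neighbours ≥ 2, goes locally extinct.
Round 5 — no new extinctions; cascade stops.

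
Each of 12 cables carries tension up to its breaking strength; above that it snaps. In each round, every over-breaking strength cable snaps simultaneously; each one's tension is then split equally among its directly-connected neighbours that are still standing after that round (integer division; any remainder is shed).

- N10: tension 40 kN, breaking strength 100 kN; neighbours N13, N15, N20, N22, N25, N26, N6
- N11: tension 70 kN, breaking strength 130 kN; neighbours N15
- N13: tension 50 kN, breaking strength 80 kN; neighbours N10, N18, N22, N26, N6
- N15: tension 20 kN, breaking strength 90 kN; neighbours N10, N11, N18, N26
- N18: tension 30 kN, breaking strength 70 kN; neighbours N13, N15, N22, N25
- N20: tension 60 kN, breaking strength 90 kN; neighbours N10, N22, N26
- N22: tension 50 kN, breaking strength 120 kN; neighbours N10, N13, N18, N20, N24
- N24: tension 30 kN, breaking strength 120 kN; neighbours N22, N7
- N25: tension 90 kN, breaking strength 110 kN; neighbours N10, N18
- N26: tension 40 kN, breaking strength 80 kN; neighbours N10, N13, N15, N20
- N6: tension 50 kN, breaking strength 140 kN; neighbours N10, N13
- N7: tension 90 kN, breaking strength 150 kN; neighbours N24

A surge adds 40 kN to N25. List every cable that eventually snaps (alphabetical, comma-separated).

N10, N11, N13, N15, N18, N20, N22, N25, N26

Round 1 — N25 at 130 > 110. N25 snaps.
  N25 sheds 130 kN to N10, N18: 65 each.
    N10: 40+65 = 105 > 100
    N18: 30+65 = 95 > 70
Round 2 — N10, N18 snap.
  N10 sheds 105 kN to N13, N15, N20, N22, N26, N6: 17 each (3 lost).
    N13: 50+17 = 67 ≤ 80
    N15: 20+17 = 37 ≤ 90
    N20: 60+17 = 77 ≤ 90
    N22: 50+17 = 67 ≤ 120
    N26: 40+17 = 57 ≤ 80
    N6: 50+17 = 67 ≤ 140
  N18 sheds 95 kN to N13, N15, N22: 31 each (2 lost).
    N13: 67+31 = 98 > 80
    N15: 37+31 = 68 ≤ 90
    N22: 67+31 = 98 ≤ 120
Round 3 — N13 snaps.
  N13 sheds 98 kN to N22, N26, N6: 32 each (2 lost).
    N22: 98+32 = 130 > 120
    N26: 57+32 = 89 > 80
    N6: 67+32 = 99 ≤ 140
Round 4 — N22, N26 snap.
  N22 sheds 130 kN to N20, N24: 65 each.
    N20: 77+65 = 142 > 90
    N24: 30+65 = 95 ≤ 120
  N26 sheds 89 kN to N15, N20: 44 each (1 lost).
    N15: 68+44 = 112 > 90
    N20: 142+44 = 186 > 90
Round 5 — N15, N20 snap.
  N15 sheds 112 kN to N11: 112 each.
    N11: 70+112 = 182 > 130
  N20 sheds 186 kN: no online neighbours, lost.
Round 6 — N11 snaps.
  N11 sheds 182 kN: no online neighbours, lost.
No further breaks.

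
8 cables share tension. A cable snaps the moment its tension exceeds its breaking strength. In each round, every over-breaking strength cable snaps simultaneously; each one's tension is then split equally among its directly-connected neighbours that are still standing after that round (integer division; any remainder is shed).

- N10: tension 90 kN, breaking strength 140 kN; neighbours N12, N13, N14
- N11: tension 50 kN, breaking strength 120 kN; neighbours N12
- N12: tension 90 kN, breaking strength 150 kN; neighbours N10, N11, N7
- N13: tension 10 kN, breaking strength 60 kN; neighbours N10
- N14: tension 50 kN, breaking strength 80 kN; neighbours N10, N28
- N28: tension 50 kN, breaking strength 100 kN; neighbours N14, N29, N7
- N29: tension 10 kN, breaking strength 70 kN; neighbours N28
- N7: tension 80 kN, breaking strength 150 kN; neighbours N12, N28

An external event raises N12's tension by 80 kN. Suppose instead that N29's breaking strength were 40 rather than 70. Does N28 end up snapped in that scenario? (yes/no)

yes

With N29's breaking strength at 40:
Round 1 — N12 at 170 > 150. N12 snaps.
  N12 sheds 170 kN to N10, N11, N7: 56 each (2 lost).
    N10: 90+56 = 146 > 140
    N11: 50+56 = 106 ≤ 120
    N7: 80+56 = 136 ≤ 150
Round 2 — N10 snaps.
  N10 sheds 146 kN to N13, N14: 73 each.
    N13: 10+73 = 83 > 60
    N14: 50+73 = 123 > 80
Round 3 — N13, N14 snap.
  N13 sheds 83 kN: no online neighbours, lost.
  N14 sheds 123 kN to N28: 123 each.
    N28: 50+123 = 173 > 100
Round 4 — N28 snaps.
  N28 sheds 173 kN to N29, N7: 86 each (1 lost).
    N29: 10+86 = 96 > 40
    N7: 136+86 = 222 > 150
Round 5 — N29, N7 snap.
  N29 sheds 96 kN: no online neighbours, lost.
  N7 sheds 222 kN: no online neighbours, lost.
No further breaks.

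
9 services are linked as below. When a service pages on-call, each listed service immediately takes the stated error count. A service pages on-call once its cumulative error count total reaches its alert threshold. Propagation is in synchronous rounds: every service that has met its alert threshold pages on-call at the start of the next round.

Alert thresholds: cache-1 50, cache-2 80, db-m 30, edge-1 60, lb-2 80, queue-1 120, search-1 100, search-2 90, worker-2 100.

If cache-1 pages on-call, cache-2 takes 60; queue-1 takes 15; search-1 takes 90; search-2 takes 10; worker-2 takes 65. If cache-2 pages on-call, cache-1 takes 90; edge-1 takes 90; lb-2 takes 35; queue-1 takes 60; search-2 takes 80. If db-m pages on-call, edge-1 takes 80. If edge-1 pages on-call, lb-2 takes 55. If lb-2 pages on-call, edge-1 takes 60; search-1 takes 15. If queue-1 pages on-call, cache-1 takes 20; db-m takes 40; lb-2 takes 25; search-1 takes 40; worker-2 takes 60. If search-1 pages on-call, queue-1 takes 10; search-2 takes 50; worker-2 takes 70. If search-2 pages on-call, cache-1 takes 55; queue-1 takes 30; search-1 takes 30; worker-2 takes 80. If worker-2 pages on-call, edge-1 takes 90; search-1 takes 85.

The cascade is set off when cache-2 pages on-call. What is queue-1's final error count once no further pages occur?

115

Round 1 — cache-2 pages on-call (initial).
  cache-1: +90 → 90 ≥ 50
  edge-1: +90 → 90 ≥ 60
  lb-2: +35 → 35 < 80
  queue-1: +60 → 60 < 120
  search-2: +80 → 80 < 90
Round 2 — cache-1, edge-1 page on-call.
  lb-2: +55 → 90 ≥ 80
  queue-1: +15 → 75 < 120
  search-1: +90 → 90 < 100
  search-2: +10 → 90 ≥ 90
  worker-2: +65 → 65 < 100
Round 3 — lb-2, search-2 page on-call.
  queue-1: +30 → 105 < 120
  search-1: +15+30 → 135 ≥ 100
  worker-2: +80 → 145 ≥ 100
Round 4 — search-1, worker-2 page on-call.
  queue-1: +10 → 115 < 120
No further pages.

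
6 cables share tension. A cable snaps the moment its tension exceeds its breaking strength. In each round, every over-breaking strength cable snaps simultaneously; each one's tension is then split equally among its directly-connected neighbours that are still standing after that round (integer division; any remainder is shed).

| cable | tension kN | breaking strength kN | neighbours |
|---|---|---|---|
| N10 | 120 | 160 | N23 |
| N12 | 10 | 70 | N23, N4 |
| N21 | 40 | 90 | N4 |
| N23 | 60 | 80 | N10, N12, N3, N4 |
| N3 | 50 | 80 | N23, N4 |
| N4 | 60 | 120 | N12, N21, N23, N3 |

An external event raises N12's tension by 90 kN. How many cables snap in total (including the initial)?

5

Round 1 — N12 at 100 > 70. N12 snaps.
  N12 sheds 100 kN to N23, N4: 50 each.
    N23: 60+50 = 110 > 80
    N4: 60+50 = 110 ≤ 120
Round 2 — N23 snaps.
  N23 sheds 110 kN to N10, N3, N4: 36 each (2 lost).
    N10: 120+36 = 156 ≤ 160
    N3: 50+36 = 86 > 80
    N4: 110+36 = 146 > 120
Round 3 — N3, N4 snap.
  N3 sheds 86 kN: no online neighbours, lost.
  N4 sheds 146 kN to N21: 146 each.
    N21: 40+146 = 186 > 90
Round 4 — N21 snaps.
  N21 sheds 186 kN: no online neighbours, lost.
No further breaks.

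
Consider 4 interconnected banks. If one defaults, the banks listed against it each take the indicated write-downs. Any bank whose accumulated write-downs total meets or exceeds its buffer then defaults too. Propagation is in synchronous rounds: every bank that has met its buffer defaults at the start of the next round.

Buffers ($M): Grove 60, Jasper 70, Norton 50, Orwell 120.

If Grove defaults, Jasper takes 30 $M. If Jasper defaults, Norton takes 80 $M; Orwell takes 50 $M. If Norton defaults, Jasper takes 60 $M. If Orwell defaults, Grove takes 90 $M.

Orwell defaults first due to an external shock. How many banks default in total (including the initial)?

Round 1 — Orwell defaults (initial).
  Grove: +90 → 90 ≥ 60
Round 2 — Grove defaults.
  Jasper: +30 → 30 < 70
No further defaults.

2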